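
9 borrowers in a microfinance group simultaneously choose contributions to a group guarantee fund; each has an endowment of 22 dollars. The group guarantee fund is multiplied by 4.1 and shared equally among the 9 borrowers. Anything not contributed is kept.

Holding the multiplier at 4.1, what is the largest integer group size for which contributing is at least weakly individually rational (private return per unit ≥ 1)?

4

Private return per unit is 4.1/(group size), which is ≥ 1 whenever the group size is ≤ 4.1.
The largest such integer is 4.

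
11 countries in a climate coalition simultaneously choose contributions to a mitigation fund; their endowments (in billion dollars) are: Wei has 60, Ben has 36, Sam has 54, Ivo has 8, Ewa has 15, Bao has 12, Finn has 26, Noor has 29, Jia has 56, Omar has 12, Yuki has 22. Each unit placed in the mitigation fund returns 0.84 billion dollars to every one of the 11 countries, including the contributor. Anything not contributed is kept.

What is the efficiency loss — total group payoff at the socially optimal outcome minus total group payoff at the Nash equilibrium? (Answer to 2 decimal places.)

2719.20 billion dollars

The private return per contributed unit is 0.84 < 1 for everyone, so the Nash equilibrium is zero contribution and the group total is Σ E_j = 60 + 36 + 54 + 8 + 15 + 12 + 26 + 29 + 56 + 12 + 22 = 330.
Each contributed unit returns 9.240 to the group, so the social optimum is full contribution by everyone: group total = 9.240 × 330 = 3049.20.
Efficiency loss = (9.240 − 1) × 330 = 2719.20.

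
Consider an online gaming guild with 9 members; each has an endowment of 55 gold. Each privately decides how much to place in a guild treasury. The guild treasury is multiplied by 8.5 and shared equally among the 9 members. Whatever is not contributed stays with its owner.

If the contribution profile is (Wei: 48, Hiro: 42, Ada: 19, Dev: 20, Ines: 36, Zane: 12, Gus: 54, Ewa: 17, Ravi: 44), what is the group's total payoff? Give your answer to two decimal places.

Total contributed: 48 + 42 + 19 + 20 + 36 + 12 + 54 + 17 + 44 = 292; total kept: 9 × 55 − 292 = 203.
The guild treasury pays out 8.5 × 292 = 2482.00 in aggregate.
Group total = 203 + 2482.00 = 2685.00.

2685.00 gold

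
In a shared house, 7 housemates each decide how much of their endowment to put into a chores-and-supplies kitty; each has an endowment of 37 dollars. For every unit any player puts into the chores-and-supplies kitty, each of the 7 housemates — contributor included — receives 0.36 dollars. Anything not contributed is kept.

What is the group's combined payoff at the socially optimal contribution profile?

652.68 dollars

Each contributed unit returns 2.520 to the group as a whole (0.36 to each of 7 players), which exceeds 1, so the social optimum is full contribution: group total = 2.520 × 259 = 652.68.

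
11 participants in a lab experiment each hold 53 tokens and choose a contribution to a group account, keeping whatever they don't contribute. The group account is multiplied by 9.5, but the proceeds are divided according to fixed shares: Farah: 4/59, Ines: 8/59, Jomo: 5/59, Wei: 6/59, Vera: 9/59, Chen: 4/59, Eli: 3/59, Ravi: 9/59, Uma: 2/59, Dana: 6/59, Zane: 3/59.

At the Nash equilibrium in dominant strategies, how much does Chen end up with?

155.41 tokens

A player with share s gets back 9.5·s per unit contributed, so full contribution is dominant for anyone with s > 1/9.5 = 0.1053 and zero contribution is dominant for anyone below.
The shares above 0.1053 belong to Ines, Vera and Ravi, contributing 53 each; the remaining 8 contribute 0. Total contributed: 159.
Chen keeps 53 and receives 9.5 × 159 × 4/59 = 102.41 from the group account, for a payoff of 155.41.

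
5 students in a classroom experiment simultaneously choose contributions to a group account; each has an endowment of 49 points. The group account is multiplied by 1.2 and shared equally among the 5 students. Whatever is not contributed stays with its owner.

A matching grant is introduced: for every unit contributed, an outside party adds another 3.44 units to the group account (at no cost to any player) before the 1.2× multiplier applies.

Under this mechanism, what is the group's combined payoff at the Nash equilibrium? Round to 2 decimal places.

1305.36 points

With the mechanism, a contributed unit returns 1.2 × 4.44 / 5 = 1.0656 per unit of net cost to the contributor — now above 1 — so contributing fully is weakly dominant for every player.
So the Nash equilibrium is full contribution by all 5; the group earns 1.2 × 4.44 × 245 = 1305.36.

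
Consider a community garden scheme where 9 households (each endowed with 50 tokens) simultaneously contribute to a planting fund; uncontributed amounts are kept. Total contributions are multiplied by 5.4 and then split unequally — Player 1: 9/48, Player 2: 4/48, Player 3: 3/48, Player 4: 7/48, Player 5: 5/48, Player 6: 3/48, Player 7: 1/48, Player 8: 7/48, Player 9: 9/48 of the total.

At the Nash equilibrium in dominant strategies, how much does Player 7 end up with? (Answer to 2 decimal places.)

A player with share s gets back 5.4·s per unit contributed, so full contribution is dominant for anyone with s > 1/5.4 = 0.1852 and zero contribution is dominant for anyone below.
The shares above 0.1852 belong to Player 1 and Player 9, contributing 50 each; the remaining 7 contribute 0. Total contributed: 100.
Player 7 keeps 50 and receives 5.4 × 100 × 1/48 = 11.25 from the planting fund, for a payoff of 61.25.

61.25 tokens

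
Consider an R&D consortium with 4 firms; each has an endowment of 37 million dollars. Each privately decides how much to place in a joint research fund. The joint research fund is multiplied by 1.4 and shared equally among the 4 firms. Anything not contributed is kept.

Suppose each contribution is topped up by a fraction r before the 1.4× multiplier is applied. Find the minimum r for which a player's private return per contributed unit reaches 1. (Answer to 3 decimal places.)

With matching at rate r, one contributed unit becomes (1 + r) in the joint research fund and returns 1.4 × (1 + r) / 4 to the contributor.
Setting this equal to 1: 1 + r = 4/1.4 = 2.8571.
So the minimum matching rate is r = 2.8571 − 1 = 1.857.

1.857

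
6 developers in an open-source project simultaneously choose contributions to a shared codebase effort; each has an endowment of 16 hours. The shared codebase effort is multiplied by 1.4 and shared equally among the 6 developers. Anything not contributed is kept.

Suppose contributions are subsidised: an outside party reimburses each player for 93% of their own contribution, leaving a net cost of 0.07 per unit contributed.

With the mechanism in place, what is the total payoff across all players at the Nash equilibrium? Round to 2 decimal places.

Under the mechanism each unit contributed yields (1.4/6) / 0.07 = 3.3333 back to its contributor per unit of net cost, which exceeds 1, making full contribution the dominant choice for everyone.
So the Nash equilibrium is full contribution by all 6; the group earns 6 × (16 × 0.93 + 1.4 × 16) = 223.68.

223.68 hours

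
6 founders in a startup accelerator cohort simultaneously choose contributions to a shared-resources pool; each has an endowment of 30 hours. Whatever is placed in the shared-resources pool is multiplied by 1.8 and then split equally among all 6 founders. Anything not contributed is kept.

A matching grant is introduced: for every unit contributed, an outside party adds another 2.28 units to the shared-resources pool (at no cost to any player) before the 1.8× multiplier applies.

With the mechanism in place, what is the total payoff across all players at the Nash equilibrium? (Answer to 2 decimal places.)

Even with the mechanism, each unit contributed returns only 1.8 × 3.28 / 6 = 0.9840 per unit of net cost, so contributing nothing is still dominant.
Everyone keeps their endowment and the group total is 6 × 30 = 180.

180.00 hours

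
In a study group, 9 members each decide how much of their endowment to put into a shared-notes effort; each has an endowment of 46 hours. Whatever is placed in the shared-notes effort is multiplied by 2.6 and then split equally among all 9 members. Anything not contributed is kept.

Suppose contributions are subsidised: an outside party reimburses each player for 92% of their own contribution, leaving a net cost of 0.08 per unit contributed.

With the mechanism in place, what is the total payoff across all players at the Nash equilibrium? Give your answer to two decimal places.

Under the mechanism each unit contributed yields (2.6/9) / 0.08 = 3.6111 back to its contributor per unit of net cost, which exceeds 1, making full contribution the dominant choice for everyone.
So the Nash equilibrium is full contribution by all 9; the group earns 9 × (46 × 0.92 + 2.6 × 46) = 1457.28.

1457.28 hours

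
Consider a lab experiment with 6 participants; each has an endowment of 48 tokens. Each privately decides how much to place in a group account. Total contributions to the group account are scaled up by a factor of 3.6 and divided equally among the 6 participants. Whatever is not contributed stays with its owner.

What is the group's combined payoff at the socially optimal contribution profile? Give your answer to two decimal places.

Each contributed unit returns 3.600 to the group as a whole (0.6000 to each of 6 players), which exceeds 1, so the social optimum is full contribution: group total = 3.600 × 288 = 1036.80.

1036.80 tokens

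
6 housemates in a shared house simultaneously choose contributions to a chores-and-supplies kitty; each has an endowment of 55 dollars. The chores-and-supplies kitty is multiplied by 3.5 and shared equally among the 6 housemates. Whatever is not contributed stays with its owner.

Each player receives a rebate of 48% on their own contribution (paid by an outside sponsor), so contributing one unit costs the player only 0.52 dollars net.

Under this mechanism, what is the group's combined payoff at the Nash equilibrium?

Under the mechanism each unit contributed yields (3.5/6) / 0.52 = 1.1218 back to its contributor per unit of net cost, which exceeds 1, making full contribution the dominant choice for everyone.
So the Nash equilibrium is full contribution by all 6; the group earns 6 × (55 × 0.48 + 3.5 × 55) = 1313.40.

1313.40 dollars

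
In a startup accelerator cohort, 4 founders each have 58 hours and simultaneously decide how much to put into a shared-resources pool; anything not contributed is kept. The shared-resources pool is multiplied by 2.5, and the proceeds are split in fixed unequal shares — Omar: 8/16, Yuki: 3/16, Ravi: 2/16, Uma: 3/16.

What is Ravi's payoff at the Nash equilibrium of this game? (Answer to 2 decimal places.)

A player with share s gets back 2.5·s per unit contributed, so full contribution is dominant for anyone with s > 1/2.5 = 0.4000 and zero contribution is dominant for anyone below.
Only Omar (8/16) clears that bar, contributing 58; the remaining 3 contribute 0. Total contributed: 58.
Ravi keeps 58 and receives 2.5 × 58 × 2/16 = 18.13 from the shared-resources pool, for a payoff of 76.13.

76.13 hours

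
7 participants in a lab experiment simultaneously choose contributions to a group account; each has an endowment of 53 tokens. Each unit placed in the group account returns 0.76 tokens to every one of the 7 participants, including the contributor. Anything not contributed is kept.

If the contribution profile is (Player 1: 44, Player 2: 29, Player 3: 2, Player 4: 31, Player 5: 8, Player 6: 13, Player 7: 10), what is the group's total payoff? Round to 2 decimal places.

Total contributed: 44 + 29 + 2 + 31 + 8 + 13 + 10 = 137; total kept: 7 × 53 − 137 = 234.
The group account pays out 0.76 × 7 × 137 = 728.84 in aggregate.
Group total = 234 + 728.84 = 962.84.

962.84 tokens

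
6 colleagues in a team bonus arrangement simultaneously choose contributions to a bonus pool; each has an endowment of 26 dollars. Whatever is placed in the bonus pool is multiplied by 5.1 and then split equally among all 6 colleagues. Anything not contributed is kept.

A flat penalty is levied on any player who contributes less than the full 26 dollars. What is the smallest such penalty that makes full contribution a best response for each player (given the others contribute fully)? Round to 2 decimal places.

3.90 dollars

Given the others contribute fully, the best deviation is to contribute 0 (any partial contribution still incurs the fine and gives up units whose private return 0.8500 is below 1).
Deviating from 26 to 0 saves 26 dollars but forfeits the deviator's share of the drop in the bonus pool: 5.1/6 × 26 = 22.10.
So the deviation gain is 26 − 22.10 = 3.90, and the fine must be at least 3.90 dollars to wipe it out.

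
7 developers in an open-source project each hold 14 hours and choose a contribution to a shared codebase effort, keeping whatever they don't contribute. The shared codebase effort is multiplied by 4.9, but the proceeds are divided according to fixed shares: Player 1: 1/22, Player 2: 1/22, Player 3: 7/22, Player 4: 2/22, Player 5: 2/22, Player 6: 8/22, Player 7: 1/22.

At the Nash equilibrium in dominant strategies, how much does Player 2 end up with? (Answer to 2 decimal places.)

Each unit j contributes comes back to j as 4.9 × (j's share), so j prefers to contribute only if that share exceeds 1/4.9 = 0.2041; otherwise keeping the unit dominates.
The shares above 0.2041 belong to Player 3 and Player 6, contributing 14 each; the remaining 5 contribute 0. Total contributed: 28.
Player 2 keeps 14 and receives 4.9 × 28 × 1/22 = 6.24 from the shared codebase effort, for a payoff of 20.24.

20.24 hours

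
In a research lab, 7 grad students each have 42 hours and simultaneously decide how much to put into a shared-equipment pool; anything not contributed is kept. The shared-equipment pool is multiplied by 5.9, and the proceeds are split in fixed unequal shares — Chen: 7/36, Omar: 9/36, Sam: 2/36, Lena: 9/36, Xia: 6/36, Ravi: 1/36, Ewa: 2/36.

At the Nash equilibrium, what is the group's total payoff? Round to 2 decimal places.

911.40 hours

For player j, contributing a unit is worthwhile iff 5.9 × (j's share) ≥ 1, i.e. iff j's share is at least 0.1695.
Chen, Omar and Lena are above the threshold, contributing 42 each; the remaining 4 contribute 0. Total contributed: 126.
The shared-equipment pool pays out 5.9 × 126 = 743.40 in total (split across the unequal shares, but the aggregate is all that matters for the group sum).
The 4 free-riders keep 42 each, adding 168. Group total = 168 + 743.40 = 911.40.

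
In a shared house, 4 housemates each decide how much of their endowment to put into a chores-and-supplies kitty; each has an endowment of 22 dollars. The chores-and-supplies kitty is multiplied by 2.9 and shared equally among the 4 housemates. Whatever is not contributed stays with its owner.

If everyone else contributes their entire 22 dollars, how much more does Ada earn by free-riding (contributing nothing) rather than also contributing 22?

Switching from a contribution of 22 to 0 lets Ada keep an extra 22 dollars, but lowers the chores-and-supplies kitty by 22, which costs Ada their own share of that drop: 2.9/4 × 22 = 15.95.
Net gain = 22 − 15.95 = 6.05. The private return per contributed unit (0.7250) is below 1, so free-riding is indeed the best response regardless of what the others do.

6.05 dollars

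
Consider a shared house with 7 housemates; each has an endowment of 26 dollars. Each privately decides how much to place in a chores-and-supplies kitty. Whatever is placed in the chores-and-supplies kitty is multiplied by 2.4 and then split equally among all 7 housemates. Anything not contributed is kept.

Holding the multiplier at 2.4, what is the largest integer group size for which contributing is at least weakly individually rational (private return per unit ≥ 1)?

Private return per unit is 2.4/(group size), which is ≥ 1 whenever the group size is ≤ 2.4.
The largest such integer is 2.

2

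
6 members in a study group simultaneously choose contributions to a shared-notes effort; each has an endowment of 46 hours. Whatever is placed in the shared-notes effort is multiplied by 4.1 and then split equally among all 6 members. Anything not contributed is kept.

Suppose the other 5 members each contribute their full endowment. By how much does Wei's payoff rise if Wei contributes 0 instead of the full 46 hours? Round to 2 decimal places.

Switching from a contribution of 46 to 0 lets Wei keep an extra 46 hours, but lowers the shared-notes effort by 46, which costs Wei their own share of that drop: 4.1/6 × 46 = 31.43.
Net gain = 46 − 31.43 = 14.57. The private return per contributed unit (0.6833) is below 1, so free-riding is indeed the best response regardless of what the others do.

14.57 hours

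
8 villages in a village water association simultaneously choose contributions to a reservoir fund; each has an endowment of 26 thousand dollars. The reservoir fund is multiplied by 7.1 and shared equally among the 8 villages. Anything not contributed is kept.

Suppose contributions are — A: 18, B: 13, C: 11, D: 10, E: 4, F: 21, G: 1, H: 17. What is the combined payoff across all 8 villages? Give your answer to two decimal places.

787.50 thousand dollars

Total contributed: 18 + 13 + 11 + 10 + 4 + 21 + 1 + 17 = 95; total kept: 8 × 26 − 95 = 113.
The reservoir fund pays out 7.1 × 95 = 674.50 in aggregate.
Group total = 113 + 674.50 = 787.50.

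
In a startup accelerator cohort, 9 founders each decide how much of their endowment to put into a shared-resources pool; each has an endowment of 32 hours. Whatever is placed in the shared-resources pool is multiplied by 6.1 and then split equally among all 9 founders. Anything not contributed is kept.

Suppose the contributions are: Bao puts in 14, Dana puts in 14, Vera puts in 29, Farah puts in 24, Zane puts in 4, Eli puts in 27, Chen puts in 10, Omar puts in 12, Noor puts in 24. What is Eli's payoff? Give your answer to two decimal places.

Total contributed: 14 + 14 + 29 + 24 + 4 + 27 + 10 + 12 + 24 = 158.
Each receives 6.1 × 158 / 9 = 107.09 from the shared-resources pool.
Eli keeps 32 − 27 = 5, so Eli's payoff is 5 + 107.09 = 112.09.

112.09 hours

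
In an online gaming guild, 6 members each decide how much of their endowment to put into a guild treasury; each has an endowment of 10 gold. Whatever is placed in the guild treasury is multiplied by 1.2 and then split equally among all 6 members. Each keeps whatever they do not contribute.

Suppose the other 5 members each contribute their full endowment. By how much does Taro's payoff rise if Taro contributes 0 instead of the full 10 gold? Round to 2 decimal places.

8.00 gold

Switching from a contribution of 10 to 0 lets Taro keep an extra 10 gold, but lowers the guild treasury by 10, which costs Taro their own share of that drop: 1.2/6 × 10 = 2.00.
Net gain = 10 − 2.00 = 8.00. The private return per contributed unit (0.2000) is below 1, so free-riding is indeed the best response regardless of what the others do.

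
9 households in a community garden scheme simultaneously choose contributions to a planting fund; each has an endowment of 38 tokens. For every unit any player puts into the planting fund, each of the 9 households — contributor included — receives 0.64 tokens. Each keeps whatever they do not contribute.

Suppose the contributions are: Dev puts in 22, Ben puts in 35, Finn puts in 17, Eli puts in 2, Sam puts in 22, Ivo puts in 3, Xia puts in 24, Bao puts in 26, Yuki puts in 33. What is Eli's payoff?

153.76 tokens

Total contributed: 22 + 35 + 17 + 2 + 22 + 3 + 24 + 26 + 33 = 184.
Each receives 0.64 × 184 = 117.76 from the planting fund.
Eli keeps 38 − 2 = 36, so Eli's payoff is 36 + 117.76 = 153.76.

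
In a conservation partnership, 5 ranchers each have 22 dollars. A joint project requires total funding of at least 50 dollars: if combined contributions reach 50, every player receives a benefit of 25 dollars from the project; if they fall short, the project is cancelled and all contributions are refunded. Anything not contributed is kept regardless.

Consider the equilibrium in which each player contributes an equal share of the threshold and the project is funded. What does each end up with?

37 dollars

Equal share of the threshold: 50/5 = 10.
At this profile no one gains by cutting their contribution: any cut drops the total below 50, the project is cancelled, contributions are refunded, and the deviator ends with 22, which is less than 22 − 10 + 25 = 37. Contributing more than 10 just wastes the excess. So contributing exactly 10 is a best response.
Each player's payoff: 22 − 10 + 25 = 37.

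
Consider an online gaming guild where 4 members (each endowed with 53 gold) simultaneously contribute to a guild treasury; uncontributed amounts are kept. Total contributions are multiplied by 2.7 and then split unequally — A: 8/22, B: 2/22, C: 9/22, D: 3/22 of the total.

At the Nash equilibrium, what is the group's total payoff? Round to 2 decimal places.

302.10 gold

For player j, contributing a unit is worthwhile iff 2.7 × (j's share) ≥ 1, i.e. iff j's share is at least 0.3704.
The only share above 0.3704 is C's 9/22, contributing 53; the remaining 3 contribute 0. Total contributed: 53.
The guild treasury pays out 2.7 × 53 = 143.10 in total (split across the unequal shares, but the aggregate is all that matters for the group sum).
The 3 free-riders keep 53 each, adding 159. Group total = 159 + 143.10 = 302.10.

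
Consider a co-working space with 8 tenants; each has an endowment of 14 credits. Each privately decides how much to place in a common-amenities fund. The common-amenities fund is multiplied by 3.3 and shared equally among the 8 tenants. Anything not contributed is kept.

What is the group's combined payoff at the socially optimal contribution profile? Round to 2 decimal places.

369.60 credits

Each contributed unit returns 3.300 to the group as a whole (0.4125 to each of 8 players), which exceeds 1, so the social optimum is full contribution: group total = 3.300 × 112 = 369.60.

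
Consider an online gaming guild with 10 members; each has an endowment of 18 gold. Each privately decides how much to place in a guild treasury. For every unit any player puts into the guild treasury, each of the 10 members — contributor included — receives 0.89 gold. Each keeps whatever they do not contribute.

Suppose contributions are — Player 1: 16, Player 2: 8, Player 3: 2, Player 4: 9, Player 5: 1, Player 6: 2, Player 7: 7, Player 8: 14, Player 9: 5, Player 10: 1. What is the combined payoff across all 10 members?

Total contributed: 16 + 8 + 2 + 9 + 1 + 2 + 7 + 14 + 5 + 1 = 65; total kept: 10 × 18 − 65 = 115.
The guild treasury pays out 0.89 × 10 × 65 = 578.50 in aggregate.
Group total = 115 + 578.50 = 693.50.

693.50 gold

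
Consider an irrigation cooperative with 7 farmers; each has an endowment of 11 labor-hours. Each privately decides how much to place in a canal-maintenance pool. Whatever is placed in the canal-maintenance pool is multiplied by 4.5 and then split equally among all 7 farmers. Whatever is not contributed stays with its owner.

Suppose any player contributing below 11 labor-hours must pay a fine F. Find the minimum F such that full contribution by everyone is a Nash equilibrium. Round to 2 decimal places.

3.93 labor-hours

Given the others contribute fully, the best deviation is to contribute 0 (any partial contribution still incurs the fine and gives up units whose private return 0.6429 is below 1).
Deviating from 11 to 0 saves 11 labor-hours but forfeits the deviator's share of the drop in the canal-maintenance pool: 4.5/7 × 11 = 7.07.
So the deviation gain is 11 − 7.07 = 3.93, and the fine must be at least 3.93 labor-hours to wipe it out.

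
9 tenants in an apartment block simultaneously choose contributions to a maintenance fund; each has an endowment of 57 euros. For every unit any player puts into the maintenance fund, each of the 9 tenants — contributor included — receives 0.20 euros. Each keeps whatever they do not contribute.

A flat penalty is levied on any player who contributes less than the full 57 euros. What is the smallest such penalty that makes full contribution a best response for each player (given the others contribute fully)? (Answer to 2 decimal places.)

Given the others contribute fully, the best deviation is to contribute 0 (any partial contribution still incurs the fine and gives up units whose private return 0.20 is below 1).
Deviating from 57 to 0 saves 57 euros but forfeits the deviator's share of the drop in the maintenance fund: 0.20 × 57 = 11.40.
So the deviation gain is 57 − 11.40 = 45.60, and the fine must be at least 45.60 euros to wipe it out.

45.60 euros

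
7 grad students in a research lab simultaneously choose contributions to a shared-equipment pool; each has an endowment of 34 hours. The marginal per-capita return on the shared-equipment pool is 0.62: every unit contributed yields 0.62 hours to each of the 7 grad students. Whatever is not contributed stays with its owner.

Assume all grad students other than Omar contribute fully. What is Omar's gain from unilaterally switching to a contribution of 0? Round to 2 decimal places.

12.92 hours

Switching from a contribution of 34 to 0 lets Omar keep an extra 34 hours, but lowers the shared-equipment pool by 34, which costs Omar their own share of that drop: 0.62 × 34 = 21.08.
Net gain = 34 − 21.08 = 12.92. The private return per contributed unit (0.62) is below 1, so free-riding is indeed the best response regardless of what the others do.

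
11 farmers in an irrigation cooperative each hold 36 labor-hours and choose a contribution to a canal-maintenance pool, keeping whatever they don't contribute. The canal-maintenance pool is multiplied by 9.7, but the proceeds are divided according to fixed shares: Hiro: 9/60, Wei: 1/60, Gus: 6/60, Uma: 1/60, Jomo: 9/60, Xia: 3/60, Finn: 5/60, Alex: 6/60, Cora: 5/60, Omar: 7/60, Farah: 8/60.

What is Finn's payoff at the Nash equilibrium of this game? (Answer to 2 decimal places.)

Each unit j contributes comes back to j as 9.7 × (j's share), so j prefers to contribute only if that share exceeds 1/9.7 = 0.1031; otherwise keeping the unit dominates.
Hiro, Jomo, Omar and Farah clear that bar, contributing 36 each; the remaining 7 contribute 0. Total contributed: 144.
Finn keeps 36 and receives 9.7 × 144 × 5/60 = 116.40 from the canal-maintenance pool, for a payoff of 152.40.

152.40 labor-hours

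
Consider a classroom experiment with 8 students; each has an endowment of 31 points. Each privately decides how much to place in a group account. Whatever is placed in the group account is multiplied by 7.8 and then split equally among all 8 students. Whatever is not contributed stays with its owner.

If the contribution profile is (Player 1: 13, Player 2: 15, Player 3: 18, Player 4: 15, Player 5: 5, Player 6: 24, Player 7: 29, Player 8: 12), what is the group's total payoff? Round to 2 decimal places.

1138.80 points

Total contributed: 13 + 15 + 18 + 15 + 5 + 24 + 29 + 12 = 131; total kept: 8 × 31 − 131 = 117.
The group account pays out 7.8 × 131 = 1021.80 in aggregate.
Group total = 117 + 1021.80 = 1138.80.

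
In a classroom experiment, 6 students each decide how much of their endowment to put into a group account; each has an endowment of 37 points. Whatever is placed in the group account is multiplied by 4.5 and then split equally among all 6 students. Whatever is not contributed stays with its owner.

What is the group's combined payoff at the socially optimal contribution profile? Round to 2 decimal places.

999.00 points

Each contributed unit returns 4.500 to the group as a whole (0.7500 to each of 6 players), which exceeds 1, so the social optimum is full contribution: group total = 4.500 × 222 = 999.00.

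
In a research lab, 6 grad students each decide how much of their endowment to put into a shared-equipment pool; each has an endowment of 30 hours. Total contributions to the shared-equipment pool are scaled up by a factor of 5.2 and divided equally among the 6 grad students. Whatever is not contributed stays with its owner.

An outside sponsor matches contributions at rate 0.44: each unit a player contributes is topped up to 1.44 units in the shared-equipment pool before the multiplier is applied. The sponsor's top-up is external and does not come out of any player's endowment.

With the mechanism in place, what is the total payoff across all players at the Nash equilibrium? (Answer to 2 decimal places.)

1347.84 hours

With the mechanism, a contributed unit returns 5.2 × 1.44 / 6 = 1.2480 per unit of net cost to the contributor — now above 1 — so contributing fully is weakly dominant for every player.
At the Nash equilibrium everyone contributes 30. Group total payoff = 5.2 × 1.44 × 180 = 1347.84.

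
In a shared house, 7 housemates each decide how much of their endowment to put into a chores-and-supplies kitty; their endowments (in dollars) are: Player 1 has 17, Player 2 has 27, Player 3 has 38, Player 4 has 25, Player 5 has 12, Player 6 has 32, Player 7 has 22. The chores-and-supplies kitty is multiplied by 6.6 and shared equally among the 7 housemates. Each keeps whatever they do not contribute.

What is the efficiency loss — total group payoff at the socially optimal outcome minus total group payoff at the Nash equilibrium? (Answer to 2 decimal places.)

968.80 dollars

The private return per contributed unit is 6.6/7 = 0.9429 < 1 for every player regardless of endowment, so the Nash equilibrium is zero contribution and the group total is Σ E_j = 17 + 27 + 38 + 25 + 12 + 32 + 22 = 173.
Each contributed unit returns 6.600 to the group, so the social optimum is full contribution by everyone: group total = 6.600 × 173 = 1141.80.
Efficiency loss = (6.600 − 1) × 173 = 968.80.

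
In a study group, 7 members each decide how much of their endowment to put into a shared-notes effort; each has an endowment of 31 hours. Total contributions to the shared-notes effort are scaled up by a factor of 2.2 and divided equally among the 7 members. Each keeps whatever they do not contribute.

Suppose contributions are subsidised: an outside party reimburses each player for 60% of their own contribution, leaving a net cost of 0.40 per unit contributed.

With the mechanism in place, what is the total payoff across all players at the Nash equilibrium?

The effective private return is (2.2/7) / 0.40 = 0.7857, which is still under 1, so the mechanism doesn't change anyone's dominant strategy: zero contribution.
At the Nash equilibrium no one contributes; group total payoff = 7 × 31 = 217.

217.00 hours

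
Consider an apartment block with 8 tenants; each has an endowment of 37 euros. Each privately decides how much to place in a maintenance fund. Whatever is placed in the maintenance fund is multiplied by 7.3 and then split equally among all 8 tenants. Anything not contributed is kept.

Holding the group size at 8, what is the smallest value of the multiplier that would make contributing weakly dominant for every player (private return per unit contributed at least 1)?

A contributed unit returns (multiplier)/8 to its contributor.
This reaches 1 exactly when the multiplier is 8.

8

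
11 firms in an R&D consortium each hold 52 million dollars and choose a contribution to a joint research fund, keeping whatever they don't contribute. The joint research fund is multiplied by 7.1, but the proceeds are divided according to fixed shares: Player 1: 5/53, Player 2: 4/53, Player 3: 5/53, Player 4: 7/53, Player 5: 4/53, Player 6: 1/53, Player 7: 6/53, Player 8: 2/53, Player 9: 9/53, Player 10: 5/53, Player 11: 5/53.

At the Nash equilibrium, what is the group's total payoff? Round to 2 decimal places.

A player with share s gets back 7.1·s per unit contributed, so full contribution is dominant for anyone with s > 1/7.1 = 0.1408 and zero contribution is dominant for anyone below.
The only share above 0.1408 is Player 9's 9/53, contributing 52; the remaining 10 contribute 0. Total contributed: 52.
The joint research fund pays out 7.1 × 52 = 369.20 in total (split across the unequal shares, but the aggregate is all that matters for the group sum).
The 10 free-riders keep 52 each, adding 520. Group total = 520 + 369.20 = 889.20.

889.20 million dollars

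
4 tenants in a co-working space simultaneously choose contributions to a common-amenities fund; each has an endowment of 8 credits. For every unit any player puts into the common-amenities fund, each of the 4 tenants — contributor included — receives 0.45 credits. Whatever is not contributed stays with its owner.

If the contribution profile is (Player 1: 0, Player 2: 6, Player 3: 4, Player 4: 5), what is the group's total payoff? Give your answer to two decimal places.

44.00 credits

Total contributed: 0 + 6 + 4 + 5 = 15; total kept: 4 × 8 − 15 = 17.
The common-amenities fund pays out 0.45 × 4 × 15 = 27.00 in aggregate.
Group total = 17 + 27.00 = 44.00.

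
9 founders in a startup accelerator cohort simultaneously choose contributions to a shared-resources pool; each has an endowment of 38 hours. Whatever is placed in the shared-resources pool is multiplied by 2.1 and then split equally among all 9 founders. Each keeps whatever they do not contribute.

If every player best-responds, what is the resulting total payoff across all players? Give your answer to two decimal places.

342.00 hours

Each contributed unit returns 2.1/9 = 0.2333 to its contributor — below 1 — so contributing 0 is dominant for every player. At the Nash equilibrium everyone keeps their 38, and the group total is 9 × 38 = 342.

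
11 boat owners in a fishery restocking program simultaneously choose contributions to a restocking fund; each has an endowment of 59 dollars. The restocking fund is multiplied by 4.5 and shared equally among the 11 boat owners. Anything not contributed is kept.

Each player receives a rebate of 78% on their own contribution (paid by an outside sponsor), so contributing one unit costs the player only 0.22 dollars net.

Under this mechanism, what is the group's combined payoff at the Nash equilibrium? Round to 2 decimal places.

3426.72 dollars

The effective private return per unit is now (4.5/11) / 0.22 = 1.8595 > 1, so every player's dominant strategy flips to full contribution.
So the Nash equilibrium is full contribution by all 11; the group earns 11 × (59 × 0.78 + 4.5 × 59) = 3426.72.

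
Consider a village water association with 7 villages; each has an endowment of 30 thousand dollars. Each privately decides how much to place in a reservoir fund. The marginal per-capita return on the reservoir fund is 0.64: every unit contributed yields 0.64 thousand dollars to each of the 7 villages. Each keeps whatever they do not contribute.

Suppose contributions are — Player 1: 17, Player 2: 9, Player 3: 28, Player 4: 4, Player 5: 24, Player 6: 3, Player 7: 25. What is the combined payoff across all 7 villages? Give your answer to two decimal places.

592.80 thousand dollars

Total contributed: 17 + 9 + 28 + 4 + 24 + 3 + 25 = 110; total kept: 7 × 30 − 110 = 100.
The reservoir fund pays out 0.64 × 7 × 110 = 492.80 in aggregate.
Group total = 100 + 492.80 = 592.80.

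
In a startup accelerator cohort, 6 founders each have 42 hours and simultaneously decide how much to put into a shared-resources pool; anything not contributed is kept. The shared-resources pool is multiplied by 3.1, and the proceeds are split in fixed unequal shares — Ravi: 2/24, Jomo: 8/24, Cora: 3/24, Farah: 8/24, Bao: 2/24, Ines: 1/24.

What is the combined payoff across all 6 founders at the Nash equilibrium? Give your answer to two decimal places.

428.40 hours

Player j's private return per contributed unit is 3.1 × (j's share). Contributing is weakly dominant for j when that share is at least 1/3.1 = 0.3226, and contributing 0 is dominant otherwise.
Jomo and Farah are above the threshold, contributing 42 each; the remaining 4 contribute 0. Total contributed: 84.
The shared-resources pool pays out 3.1 × 84 = 260.40 in total (split across the unequal shares, but the aggregate is all that matters for the group sum).
The 4 free-riders keep 42 each, adding 168. Group total = 168 + 260.40 = 428.40.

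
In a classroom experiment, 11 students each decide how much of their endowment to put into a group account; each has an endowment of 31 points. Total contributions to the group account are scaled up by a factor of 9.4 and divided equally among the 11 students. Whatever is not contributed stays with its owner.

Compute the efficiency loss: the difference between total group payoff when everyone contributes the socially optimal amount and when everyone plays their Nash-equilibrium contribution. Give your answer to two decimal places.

2864.40 points

Each contributed unit returns 9.4/11 = 0.8545 to its contributor — below 1 — so contributing 0 is dominant for every player. At the Nash equilibrium everyone keeps their 31, and the group total is 11 × 31 = 341.
Each contributed unit returns 9.400 to the group as a whole (0.8545 to each of 11 players), which exceeds 1, so the social optimum is full contribution: group total = 9.400 × 341 = 3205.40.
Efficiency loss = 3205.40 − 341 = 2864.40.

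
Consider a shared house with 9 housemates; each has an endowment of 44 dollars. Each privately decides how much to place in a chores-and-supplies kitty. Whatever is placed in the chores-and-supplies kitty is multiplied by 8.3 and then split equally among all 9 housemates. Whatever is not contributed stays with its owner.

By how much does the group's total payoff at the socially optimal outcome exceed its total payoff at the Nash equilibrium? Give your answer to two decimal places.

Each contributed unit returns 8.3/9 = 0.9222 to its contributor — below 1 — so contributing 0 is dominant for every player. At the Nash equilibrium everyone keeps their 44, and the group total is 9 × 44 = 396.
Each contributed unit returns 8.300 to the group as a whole (0.9222 to each of 9 players), which exceeds 1, so the social optimum is full contribution: group total = 8.300 × 396 = 3286.80.
Efficiency loss = 3286.80 − 396 = 2890.80.

2890.80 dollars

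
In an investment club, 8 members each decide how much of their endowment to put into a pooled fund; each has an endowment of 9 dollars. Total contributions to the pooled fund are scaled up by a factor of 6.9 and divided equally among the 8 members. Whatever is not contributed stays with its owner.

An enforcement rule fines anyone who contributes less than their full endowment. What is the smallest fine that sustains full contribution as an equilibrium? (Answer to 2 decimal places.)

Given the others contribute fully, the best deviation is to contribute 0 (any partial contribution still incurs the fine and gives up units whose private return 0.8625 is below 1).
Deviating from 9 to 0 saves 9 dollars but forfeits the deviator's share of the drop in the pooled fund: 6.9/8 × 9 = 7.76.
So the deviation gain is 9 − 7.76 = 1.24, and the fine must be at least 1.24 dollars to wipe it out.

1.24 dollars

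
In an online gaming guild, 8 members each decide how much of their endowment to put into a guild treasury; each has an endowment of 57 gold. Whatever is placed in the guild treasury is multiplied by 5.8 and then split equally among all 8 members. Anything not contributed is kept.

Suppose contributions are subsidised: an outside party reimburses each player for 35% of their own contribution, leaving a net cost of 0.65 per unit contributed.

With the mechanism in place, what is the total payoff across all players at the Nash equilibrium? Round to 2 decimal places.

2804.40 gold

With the mechanism, a contributed unit returns (5.8/8) / 0.65 = 1.1154 per unit of net cost to the contributor — now above 1 — so contributing fully is weakly dominant for every player.
So the Nash equilibrium is full contribution by all 8; the group earns 8 × (57 × 0.35 + 5.8 × 57) = 2804.40.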